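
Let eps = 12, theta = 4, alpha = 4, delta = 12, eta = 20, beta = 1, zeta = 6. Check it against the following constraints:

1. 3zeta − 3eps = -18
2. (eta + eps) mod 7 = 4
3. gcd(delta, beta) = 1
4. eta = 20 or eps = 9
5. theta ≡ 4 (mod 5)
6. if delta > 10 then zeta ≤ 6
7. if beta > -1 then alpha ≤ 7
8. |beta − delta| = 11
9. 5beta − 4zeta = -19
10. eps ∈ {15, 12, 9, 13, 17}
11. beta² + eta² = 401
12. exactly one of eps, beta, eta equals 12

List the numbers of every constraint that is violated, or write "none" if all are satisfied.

The assignment satisfies every constraint.

1. 3zeta − 3eps = 3(6) − 3(12) = -18 — holds.
2. eta + eps = 32; 32 mod 7 = 4 — holds.
3. gcd(12, 1) = 1 — holds.
4. eta = 20 = 20 (first disjunct) — holds.
5. 4 mod 5 = 4 — holds.
6. delta = 12 > 10, so we need zeta ≤ 6; zeta = 6 ≤ 6 — holds.
7. beta = 1 > -1, so we need alpha ≤ 7; alpha = 4 ≤ 7 — holds.
8. |1 − 12| = 11 — holds.
9. 5beta − 4zeta = 5(1) − 4(6) = -19 — holds.
10. eps = 12 is in {15, 12, 9, 13, 17} — holds.
11. beta² + eta² = 1² + 20² = 1 + 400 = 401 — holds.
12. eps=12, beta=1, eta=20; 1 of them equals 12 — holds.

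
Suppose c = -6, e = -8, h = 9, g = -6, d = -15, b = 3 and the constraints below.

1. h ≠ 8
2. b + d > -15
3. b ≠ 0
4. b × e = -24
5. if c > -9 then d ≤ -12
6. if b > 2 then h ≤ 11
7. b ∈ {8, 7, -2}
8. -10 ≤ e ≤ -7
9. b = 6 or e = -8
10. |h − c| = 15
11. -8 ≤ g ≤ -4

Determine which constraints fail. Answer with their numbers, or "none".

1. h = 9, and 9 ≠ 8  yes
2. b + d = 3 + (-15) = -12; -12 > -15  yes
3. b = 3, and 3 ≠ 0  yes
4. b × e = 3 × (-8) = -24  yes
5. c = -6 > -9, so we need d ≤ -12; d = -15 ≤ -12  yes
6. b = 3 > 2, so we need h ≤ 11; h = 9 ≤ 11  yes
7. b = 3 is not in {8, 7, -2}  no
8. e = -8 lies in [-10, -7]  yes
9. b = 3 ≠ 6, but e = -8 = -8 (second disjunct)  yes
10. |9 − (-6)| = 15  yes
11. g = -6 lies in [-8, -4]  yes

Violated: 7.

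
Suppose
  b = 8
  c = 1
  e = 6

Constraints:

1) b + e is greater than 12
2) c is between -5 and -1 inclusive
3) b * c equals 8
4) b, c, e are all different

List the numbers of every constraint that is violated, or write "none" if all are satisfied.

1) b + e = 8 + 6 = 14; 14 > 12  yes
2) c = 1 is outside [-5, -1]  no
3) b * c = 8 * 1 = 8  yes
4) values 8, 1, 6 are pairwise distinct  yes

Constraint 2 does not hold.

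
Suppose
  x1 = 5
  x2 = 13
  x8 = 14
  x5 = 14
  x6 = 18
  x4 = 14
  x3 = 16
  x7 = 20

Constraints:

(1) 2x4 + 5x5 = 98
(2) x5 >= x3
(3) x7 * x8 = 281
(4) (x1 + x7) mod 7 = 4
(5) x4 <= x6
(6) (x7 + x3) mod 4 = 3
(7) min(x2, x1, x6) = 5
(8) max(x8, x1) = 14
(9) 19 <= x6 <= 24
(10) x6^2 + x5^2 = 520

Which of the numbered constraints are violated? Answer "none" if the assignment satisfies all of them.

(1) 2x4 + 5x5 = 2(14) + 5(14) = 98  true
(2) x5 = 14, x3 = 16; 14 < 16 (want ≥)  false
(3) x7 * x8 = 20 * 14 = 280, not 281  false
(4) x1 + x7 = 25; 25 mod 7 = 4  true
(5) x4 = 14, x6 = 18; 14 ≤ 18  true
(6) x7 + x3 = 36; 36 mod 4 = 0, not 3  false
(7) min(13, 5, 18) = 5  true
(8) max(14, 5) = 14  true
(9) x6 = 18 is outside [19, 24]  false
(10) x6^2 + x5^2 = 18^2 + 14^2 = 324 + 196 = 520  true

Constraints 2, 3, 6, and 9 do not hold.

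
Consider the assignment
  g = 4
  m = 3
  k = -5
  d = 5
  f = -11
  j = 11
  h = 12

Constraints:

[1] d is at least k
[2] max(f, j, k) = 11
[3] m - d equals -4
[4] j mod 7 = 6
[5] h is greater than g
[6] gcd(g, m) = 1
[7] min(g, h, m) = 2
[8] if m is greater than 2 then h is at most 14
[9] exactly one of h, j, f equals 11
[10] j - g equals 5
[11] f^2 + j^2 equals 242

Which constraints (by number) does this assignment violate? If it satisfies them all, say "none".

[1] d = 5, k = -5; 5 ≥ -5 — OK.
[2] max(-11, 11, -5) = 11 — OK.
[3] m - d = 3 - 5 = -2, not -4 — violated.
[4] 11 mod 7 = 4, not 6 — violated.
[5] h = 12, g = 4; 12 > 4 — OK.
[6] gcd(4, 3) = 1 — OK.
[7] min(4, 12, 3) = 3, not 2 — violated.
[8] m = 3 > 2, so we need h ≤ 14; h = 12 ≤ 14 — OK.
[9] h=12, j=11, f=-11; 1 of them equals 11 — OK.
[10] j - g = 11 - 4 = 7, not 5 — violated.
[11] f^2 + j^2 = (-11)^2 + 11^2 = 121 + 121 = 242 — OK.

No — constraints 3, 4, 7, 10 are not satisfied.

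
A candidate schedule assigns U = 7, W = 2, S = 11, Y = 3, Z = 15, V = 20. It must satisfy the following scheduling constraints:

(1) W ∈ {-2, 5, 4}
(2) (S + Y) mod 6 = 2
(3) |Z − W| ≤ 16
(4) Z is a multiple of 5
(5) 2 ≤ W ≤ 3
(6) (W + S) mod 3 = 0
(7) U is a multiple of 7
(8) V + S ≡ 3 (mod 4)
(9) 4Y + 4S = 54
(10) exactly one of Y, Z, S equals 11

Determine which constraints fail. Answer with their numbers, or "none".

No — constraints 1, 6, and 9 are not satisfied.

(1) W = 2 is not in {-2, 5, 4}  FAIL
(2) S + Y = 14; 14 mod 6 = 2  OK
(3) |15 − 2| = 13; 13 ≤ 16  OK
(4) 15 / 5 = 3, so 5 divides 15  OK
(5) W = 2 lies in [2, 3]  OK
(6) W + S = 13; 13 mod 3 = 1, not 0  FAIL
(7) 7 / 7 = 1, so 7 divides 7  OK
(8) V + S = 31; 31 mod 4 = 3  OK
(9) 4Y + 4S = 4(3) + 4(11) = 56, not 54  FAIL
(10) Y=3, Z=15, S=11; 1 of them equals 11  OK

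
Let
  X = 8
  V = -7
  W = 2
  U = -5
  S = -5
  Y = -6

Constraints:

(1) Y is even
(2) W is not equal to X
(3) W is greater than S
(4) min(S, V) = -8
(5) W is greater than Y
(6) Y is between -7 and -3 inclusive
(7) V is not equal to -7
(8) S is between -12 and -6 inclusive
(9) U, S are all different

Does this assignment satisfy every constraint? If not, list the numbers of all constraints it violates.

The assignment fails constraints 4, 7, 8, 9.

(1) Y = -6 is even — satisfied.
(2) W = 2, X = 8; distinct — satisfied.
(3) W = 2, S = -5; 2 > -5 — satisfied.
(4) min(-5, -7) = -7, not -8 — violated.
(5) W = 2, Y = -6; 2 > -6 — satisfied.
(6) Y = -6 lies in [-7, -3] — satisfied.
(7) V = -7, but -7 is required to differ — violated.
(8) S = -5 is outside [-12, -6] — violated.
(9) U = S = -5, not all different — violated.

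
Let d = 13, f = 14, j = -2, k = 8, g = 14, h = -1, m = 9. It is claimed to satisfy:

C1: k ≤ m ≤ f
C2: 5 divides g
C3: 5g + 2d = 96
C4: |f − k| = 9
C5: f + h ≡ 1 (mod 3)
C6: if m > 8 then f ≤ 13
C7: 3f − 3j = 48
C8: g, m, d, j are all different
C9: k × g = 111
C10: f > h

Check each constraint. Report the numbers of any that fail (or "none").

Violated: 2, 4, 6, 9.

C1: values 8 ≤ 9 ≤ 14  yes
C2: 14 = 5×2 + 4, so 5 does not divide 14  no
C3: 5g + 2d = 5(14) + 2(13) = 96  yes
C4: |14 − 8| = 6, not 9  no
C5: f + h = 13; 13 mod 3 = 1  yes
C6: m = 9 > 8, so we need f ≤ 13; but f = 14 > 13  no
C7: 3f − 3j = 3(14) − 3(-2) = 48  yes
C8: values 14, 9, 13, -2 are pairwise distinct  yes
C9: k × g = 8 × 14 = 112, not 111  no
C10: f = 14, h = -1; 14 > -1  yes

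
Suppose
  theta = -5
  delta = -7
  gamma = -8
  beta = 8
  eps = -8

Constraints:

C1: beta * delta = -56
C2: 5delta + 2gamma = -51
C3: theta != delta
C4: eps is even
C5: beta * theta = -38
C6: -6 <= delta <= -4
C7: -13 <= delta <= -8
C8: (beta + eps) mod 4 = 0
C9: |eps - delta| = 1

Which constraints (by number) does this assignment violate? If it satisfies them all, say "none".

C1: beta * delta = 8 * (-7) = -56  true
C2: 5delta + 2gamma = 5(-7) + 2(-8) = -51  true
C3: theta = -5, delta = -7; distinct  true
C4: eps = -8 is even  true
C5: beta * theta = 8 * (-5) = -40, not -38  false
C6: delta = -7 is outside [-6, -4]  false
C7: delta = -7 is outside [-13, -8]  false
C8: beta + eps = 0; 0 mod 4 = 0  true
C9: |-8 - (-7)| = 1  true

No — constraints 5, 6, and 7 are not satisfied.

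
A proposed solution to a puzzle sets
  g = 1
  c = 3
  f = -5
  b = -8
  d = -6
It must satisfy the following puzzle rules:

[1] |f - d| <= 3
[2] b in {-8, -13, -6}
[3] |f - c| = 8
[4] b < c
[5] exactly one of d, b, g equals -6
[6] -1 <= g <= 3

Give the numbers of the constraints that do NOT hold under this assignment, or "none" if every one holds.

[1] |-5 - (-6)| = 1; 1 ≤ 3 — satisfied.
[2] b = -8 is in {-8, -13, -6} — satisfied.
[3] |-5 - 3| = 8 — satisfied.
[4] b = -8, c = 3; -8 < 3 — satisfied.
[5] d=-6, b=-8, g=1; 1 of them equals -6 — satisfied.
[6] g = 1 lies in [-1, 3] — satisfied.

None — every constraint holds.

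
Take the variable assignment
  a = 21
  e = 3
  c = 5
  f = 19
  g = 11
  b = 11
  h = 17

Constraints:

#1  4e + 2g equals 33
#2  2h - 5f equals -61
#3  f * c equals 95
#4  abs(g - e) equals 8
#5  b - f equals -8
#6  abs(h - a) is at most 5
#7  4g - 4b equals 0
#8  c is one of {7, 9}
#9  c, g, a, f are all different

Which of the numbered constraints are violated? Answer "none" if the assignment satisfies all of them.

The assignment fails constraints 1 and 8.

#1 4e + 2g = 4(3) + 2(11) = 34, not 33  fails
#2 2h - 5f = 2(17) - 5(19) = -61  holds
#3 f * c = 19 * 5 = 95  holds
#4 abs(11 - 3) = 8  holds
#5 b - f = 11 - 19 = -8  holds
#6 abs(17 - 21) = 4; 4 ≤ 5  holds
#7 4g - 4b = 4(11) - 4(11) = 0  holds
#8 c = 5 is not in {7, 9}  fails
#9 values 5, 11, 21, 19 are pairwise distinct  holds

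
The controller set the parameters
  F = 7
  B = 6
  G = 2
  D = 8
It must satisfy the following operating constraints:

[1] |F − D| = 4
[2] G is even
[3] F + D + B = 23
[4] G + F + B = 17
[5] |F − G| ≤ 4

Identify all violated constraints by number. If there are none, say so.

Constraints 1, 3, 4, and 5 do not hold.

[1] |7 − 8| = 1, not 4 — fails.
[2] G = 2 is even — holds.
[3] F + D + B = 7 + 8 + 6 = 21, not 23 — fails.
[4] G + F + B = 2 + 7 + 6 = 15, not 17 — fails.
[5] |7 − 2| = 5; 5 > 4, exceeds bound 4 — fails.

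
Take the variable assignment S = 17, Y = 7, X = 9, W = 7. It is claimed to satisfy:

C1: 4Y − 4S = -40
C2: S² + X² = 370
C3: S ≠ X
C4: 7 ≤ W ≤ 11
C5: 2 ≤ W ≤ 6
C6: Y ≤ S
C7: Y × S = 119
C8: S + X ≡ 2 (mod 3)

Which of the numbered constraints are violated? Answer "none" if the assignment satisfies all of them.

Violated: 5.

C1: 4Y − 4S = 4(7) − 4(17) = -40 — holds.
C2: S² + X² = 17² + 9² = 289 + 81 = 370 — holds.
C3: S = 17, X = 9; distinct — holds.
C4: W = 7 lies in [7, 11] — holds.
C5: W = 7 is outside [2, 6] — fails.
C6: Y = 7, S = 17; 7 ≤ 17 — holds.
C7: Y × S = 7 × 17 = 119 — holds.
C8: S + X = 26; 26 mod 3 = 2 — holds.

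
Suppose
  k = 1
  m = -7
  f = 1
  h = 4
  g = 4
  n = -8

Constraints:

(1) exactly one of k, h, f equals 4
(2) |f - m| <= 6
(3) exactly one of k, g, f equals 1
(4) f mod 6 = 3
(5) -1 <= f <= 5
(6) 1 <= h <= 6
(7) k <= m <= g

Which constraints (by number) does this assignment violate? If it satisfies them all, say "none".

No — constraints 2, 3, 4, 7 are not satisfied.

(1) k=1, h=4, f=1; 1 of them equals 4 — satisfied.
(2) |1 - (-7)| = 8; 8 > 6, exceeds bound 6 — violated.
(3) k=1, g=4, f=1; 2 of them equal 1, not exactly one — violated.
(4) 1 mod 6 = 1, not 3 — violated.
(5) f = 1 lies in [-1, 5] — satisfied.
(6) h = 4 lies in [1, 6] — satisfied.
(7) values 1, -7, 4; k = 1 is not <= m = -7 — violated.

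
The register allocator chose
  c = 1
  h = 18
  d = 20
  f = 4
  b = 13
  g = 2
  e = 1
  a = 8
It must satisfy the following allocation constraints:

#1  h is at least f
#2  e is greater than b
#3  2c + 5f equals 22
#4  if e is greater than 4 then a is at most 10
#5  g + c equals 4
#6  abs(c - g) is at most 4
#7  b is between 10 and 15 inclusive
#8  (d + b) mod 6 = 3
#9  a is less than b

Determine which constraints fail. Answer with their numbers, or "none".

Constraints 2 and 5 do not hold.

#1 h = 18, f = 4; 18 ≥ 4 — holds.
#2 e = 1, b = 13; 1 ≤ 13 (want >) — does not hold.
#3 2c + 5f = 2(1) + 5(4) = 22 — holds.
#4 e = 1, not > 4; antecedent false, conditional vacuously true — holds.
#5 g + c = 2 + 1 = 3, not 4 — does not hold.
#6 abs(1 - 2) = 1; 1 ≤ 4 — holds.
#7 b = 13 lies in [10, 15] — holds.
#8 d + b = 33; 33 mod 6 = 3 — holds.
#9 a = 8, b = 13; 8 < 13 — holds.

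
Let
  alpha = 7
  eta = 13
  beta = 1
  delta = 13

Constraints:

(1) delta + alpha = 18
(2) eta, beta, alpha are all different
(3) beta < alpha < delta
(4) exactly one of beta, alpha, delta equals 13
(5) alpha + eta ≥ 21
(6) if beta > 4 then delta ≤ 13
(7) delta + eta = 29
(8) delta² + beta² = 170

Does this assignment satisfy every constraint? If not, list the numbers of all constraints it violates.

No — constraints 1, 5, 7 are not satisfied.

(1) delta + alpha = 13 + 7 = 20, not 18 — does not hold.
(2) values 13, 1, 7 are pairwise distinct — holds.
(3) values 1 < 7 < 13 — holds.
(4) beta=1, alpha=7, delta=13; 1 of them equals 13 — holds.
(5) alpha + eta = 7 + 13 = 20; 20 < 21, bound 21 not met — does not hold.
(6) beta = 1, not > 4; antecedent false, conditional vacuously true — holds.
(7) delta + eta = 13 + 13 = 26, not 29 — does not hold.
(8) delta² + beta² = 13² + 1² = 169 + 1 = 170 — holds.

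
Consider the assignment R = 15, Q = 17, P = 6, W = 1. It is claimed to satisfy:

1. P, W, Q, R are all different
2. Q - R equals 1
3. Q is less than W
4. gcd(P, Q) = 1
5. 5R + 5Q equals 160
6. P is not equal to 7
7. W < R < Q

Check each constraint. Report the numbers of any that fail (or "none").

Violated: 2 and 3.

1. values 6, 1, 17, 15 are pairwise distinct — OK.
2. Q - R = 17 - 15 = 2, not 1 — violated.
3. Q = 17, W = 1; 17 ≥ 1 (want <) — violated.
4. gcd(6, 17) = 1 — OK.
5. 5R + 5Q = 5(15) + 5(17) = 160 — OK.
6. P = 6, and 6 ≠ 7 — OK.
7. values 1 < 15 < 17 — OK.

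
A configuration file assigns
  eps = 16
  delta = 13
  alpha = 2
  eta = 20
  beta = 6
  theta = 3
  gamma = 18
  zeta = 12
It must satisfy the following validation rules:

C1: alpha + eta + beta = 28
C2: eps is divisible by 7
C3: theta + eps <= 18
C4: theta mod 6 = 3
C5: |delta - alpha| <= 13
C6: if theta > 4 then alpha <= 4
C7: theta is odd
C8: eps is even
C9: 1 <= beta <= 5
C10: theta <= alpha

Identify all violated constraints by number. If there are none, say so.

Violated: 2, 3, 9, 10.

C1: alpha + eta + beta = 2 + 20 + 6 = 28  holds
C2: 16 = 7*2 + 2, so 7 does not divide 16  fails
C3: theta + eps = 3 + 16 = 19; 19 > 18, bound 18 not met  fails
C4: 3 mod 6 = 3  holds
C5: |13 - 2| = 11; 11 ≤ 13  holds
C6: theta = 3, not > 4; antecedent false, conditional vacuously true  holds
C7: theta = 3 is odd  holds
C8: eps = 16 is even  holds
C9: beta = 6 is outside [1, 5]  fails
C10: theta = 3, alpha = 2; 3 > 2 (want ≤)  fails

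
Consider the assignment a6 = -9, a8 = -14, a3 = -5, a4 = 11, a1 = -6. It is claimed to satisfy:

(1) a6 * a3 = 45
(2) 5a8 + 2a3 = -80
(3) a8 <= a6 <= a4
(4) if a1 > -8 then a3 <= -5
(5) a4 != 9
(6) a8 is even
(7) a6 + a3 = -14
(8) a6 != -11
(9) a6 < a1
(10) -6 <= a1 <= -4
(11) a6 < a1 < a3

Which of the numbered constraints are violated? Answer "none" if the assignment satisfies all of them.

(1) a6 * a3 = -9 * (-5) = 45  holds
(2) 5a8 + 2a3 = 5(-14) + 2(-5) = -80  holds
(3) values -14 <= -9 <= 11  holds
(4) a1 = -6 > -8, so we need a3 ≤ -5; a3 = -5 ≤ -5  holds
(5) a4 = 11, and 11 ≠ 9  holds
(6) a8 = -14 is even  holds
(7) a6 + a3 = -9 + (-5) = -14  holds
(8) a6 = -9, and -9 ≠ -11  holds
(9) a6 = -9, a1 = -6; -9 < -6  holds
(10) a1 = -6 lies in [-6, -4]  holds
(11) values -9 < -6 < -5  holds

No violations.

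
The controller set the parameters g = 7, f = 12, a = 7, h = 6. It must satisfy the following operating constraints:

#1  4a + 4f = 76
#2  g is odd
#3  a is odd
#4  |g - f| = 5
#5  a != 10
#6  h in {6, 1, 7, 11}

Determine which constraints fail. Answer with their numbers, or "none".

Yes — all constraints hold.

#1 4a + 4f = 4(7) + 4(12) = 76  OK
#2 g = 7 is odd  OK
#3 a = 7 is odd  OK
#4 |7 - 12| = 5  OK
#5 a = 7, and 7 ≠ 10  OK
#6 h = 6 is in {6, 1, 7, 11}  OK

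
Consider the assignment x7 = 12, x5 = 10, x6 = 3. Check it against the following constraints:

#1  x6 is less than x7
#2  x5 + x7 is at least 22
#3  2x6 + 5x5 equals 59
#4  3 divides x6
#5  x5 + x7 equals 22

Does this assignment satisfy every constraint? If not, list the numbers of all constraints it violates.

#1 x6 = 3, x7 = 12; 3 < 12  OK
#2 x5 + x7 = 10 + 12 = 22; 22 ≥ 22  OK
#3 2x6 + 5x5 = 2(3) + 5(10) = 56, not 59  FAIL
#4 3 / 3 = 1, so 3 divides 3  OK
#5 x5 + x7 = 10 + 12 = 22  OK

Constraint 3 does not hold.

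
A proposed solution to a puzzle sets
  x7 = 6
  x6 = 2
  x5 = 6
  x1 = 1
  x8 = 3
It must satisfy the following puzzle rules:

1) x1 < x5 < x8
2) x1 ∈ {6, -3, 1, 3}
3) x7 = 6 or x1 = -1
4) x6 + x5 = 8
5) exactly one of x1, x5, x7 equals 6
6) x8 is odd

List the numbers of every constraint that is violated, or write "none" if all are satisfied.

The assignment fails constraints 1 and 5.

1) values 1, 6, 3; x5 = 6 is not < x8 = 3 — violated.
2) x1 = 1 is in {6, -3, 1, 3} — satisfied.
3) x7 = 6 = 6 (first disjunct) — satisfied.
4) x6 + x5 = 2 + 6 = 8 — satisfied.
5) x1=1, x5=6, x7=6; 2 of them equal 6, not exactly one — violated.
6) x8 = 3 is odd — satisfied.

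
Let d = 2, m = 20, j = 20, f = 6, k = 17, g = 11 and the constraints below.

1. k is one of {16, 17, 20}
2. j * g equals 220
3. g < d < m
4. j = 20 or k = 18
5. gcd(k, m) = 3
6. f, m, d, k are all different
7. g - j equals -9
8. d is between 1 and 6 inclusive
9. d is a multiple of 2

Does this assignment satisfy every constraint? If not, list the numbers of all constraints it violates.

Constraints 3, 5 are violated.

1. k = 17 is in {16, 17, 20} — satisfied.
2. j * g = 20 * 11 = 220 — satisfied.
3. values 11, 2, 20; g = 11 is not < d = 2 — violated.
4. j = 20 = 20 (first disjunct) — satisfied.
5. gcd(17, 20) = 1, not 3 — violated.
6. values 6, 20, 2, 17 are pairwise distinct — satisfied.
7. g - j = 11 - 20 = -9 — satisfied.
8. d = 2 lies in [1, 6] — satisfied.
9. 2 / 2 = 1, so 2 divides 2 — satisfied.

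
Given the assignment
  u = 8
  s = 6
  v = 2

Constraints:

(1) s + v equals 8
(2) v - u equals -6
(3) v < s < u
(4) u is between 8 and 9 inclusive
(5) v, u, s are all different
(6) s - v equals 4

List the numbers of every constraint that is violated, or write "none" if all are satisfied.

(1) s + v = 6 + 2 = 8 — OK.
(2) v - u = 2 - 8 = -6 — OK.
(3) values 2 < 6 < 8 — OK.
(4) u = 8 lies in [8, 9] — OK.
(5) values 2, 8, 6 are pairwise distinct — OK.
(6) s - v = 6 - 2 = 4 — OK.

Yes — all constraints hold.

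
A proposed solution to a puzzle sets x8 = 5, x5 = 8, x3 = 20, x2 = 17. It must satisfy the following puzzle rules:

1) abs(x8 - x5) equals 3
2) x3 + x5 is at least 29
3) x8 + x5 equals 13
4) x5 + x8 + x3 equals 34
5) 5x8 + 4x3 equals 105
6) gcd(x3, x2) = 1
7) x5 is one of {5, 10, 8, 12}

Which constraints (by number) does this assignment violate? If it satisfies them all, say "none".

Violated: 2, 4.

1) abs(5 - 8) = 3 — satisfied.
2) x3 + x5 = 20 + 8 = 28; 28 < 29, bound 29 not met — violated.
3) x8 + x5 = 5 + 8 = 13 — satisfied.
4) x5 + x8 + x3 = 8 + 5 + 20 = 33, not 34 — violated.
5) 5x8 + 4x3 = 5(5) + 4(20) = 105 — satisfied.
6) gcd(20, 17) = 1 — satisfied.
7) x5 = 8 is in {5, 10, 8, 12} — satisfied.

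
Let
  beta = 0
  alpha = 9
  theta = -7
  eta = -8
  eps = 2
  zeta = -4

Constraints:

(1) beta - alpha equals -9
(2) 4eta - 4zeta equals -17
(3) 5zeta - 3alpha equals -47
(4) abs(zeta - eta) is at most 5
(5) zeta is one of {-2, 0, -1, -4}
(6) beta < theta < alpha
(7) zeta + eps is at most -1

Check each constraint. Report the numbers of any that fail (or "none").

Violated: 2 and 6.

(1) beta - alpha = 0 - 9 = -9  ✓
(2) 4eta - 4zeta = 4(-8) - 4(-4) = -16, not -17  ✗
(3) 5zeta - 3alpha = 5(-4) - 3(9) = -47  ✓
(4) abs(-4 - (-8)) = 4; 4 ≤ 5  ✓
(5) zeta = -4 is in {-2, 0, -1, -4}  ✓
(6) values 0, -7, 9; beta = 0 is not < theta = -7  ✗
(7) zeta + eps = -4 + 2 = -2; -2 ≤ -1  ✓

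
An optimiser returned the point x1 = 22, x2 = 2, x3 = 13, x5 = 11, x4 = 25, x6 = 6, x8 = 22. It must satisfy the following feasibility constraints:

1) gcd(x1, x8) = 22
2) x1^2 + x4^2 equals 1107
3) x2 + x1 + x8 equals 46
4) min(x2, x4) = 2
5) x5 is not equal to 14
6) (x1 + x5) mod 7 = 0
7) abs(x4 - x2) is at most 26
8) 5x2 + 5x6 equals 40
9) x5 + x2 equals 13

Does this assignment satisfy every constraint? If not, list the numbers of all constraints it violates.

1) gcd(22, 22) = 22  ✓
2) x1^2 + x4^2 = 22^2 + 25^2 = 484 + 625 = 1109, not 1107  ✗
3) x2 + x1 + x8 = 2 + 22 + 22 = 46  ✓
4) min(2, 25) = 2  ✓
5) x5 = 11, and 11 ≠ 14  ✓
6) x1 + x5 = 33; 33 mod 7 = 5, not 0  ✗
7) abs(25 - 2) = 23; 23 ≤ 26  ✓
8) 5x2 + 5x6 = 5(2) + 5(6) = 40  ✓
9) x5 + x2 = 11 + 2 = 13  ✓

Violated: 2, 6.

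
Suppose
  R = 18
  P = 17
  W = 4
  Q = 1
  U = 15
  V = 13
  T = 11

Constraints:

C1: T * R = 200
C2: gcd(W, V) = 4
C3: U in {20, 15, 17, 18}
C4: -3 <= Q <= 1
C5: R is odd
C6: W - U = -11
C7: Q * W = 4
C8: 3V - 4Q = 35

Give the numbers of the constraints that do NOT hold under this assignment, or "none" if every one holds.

C1: T * R = 11 * 18 = 198, not 200 — violated.
C2: gcd(4, 13) = 1, not 4 — violated.
C3: U = 15 is in {20, 15, 17, 18} — satisfied.
C4: Q = 1 lies in [-3, 1] — satisfied.
C5: R = 18 is even — violated.
C6: W - U = 4 - 15 = -11 — satisfied.
C7: Q * W = 1 * 4 = 4 — satisfied.
C8: 3V - 4Q = 3(13) - 4(1) = 35 — satisfied.

No — constraints 1, 2, and 5 are not satisfied.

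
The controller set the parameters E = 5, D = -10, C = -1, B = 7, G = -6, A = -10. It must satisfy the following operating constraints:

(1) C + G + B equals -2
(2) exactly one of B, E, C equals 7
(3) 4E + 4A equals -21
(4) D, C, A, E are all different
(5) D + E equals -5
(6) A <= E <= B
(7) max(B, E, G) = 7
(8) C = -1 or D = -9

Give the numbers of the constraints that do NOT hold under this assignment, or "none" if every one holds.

The assignment fails constraints 1, 3, 4.

(1) C + G + B = -1 + (-6) + 7 = 0, not -2 — fails.
(2) B=7, E=5, C=-1; 1 of them equals 7 — holds.
(3) 4E + 4A = 4(5) + 4(-10) = -20, not -21 — fails.
(4) D = A = -10, not all different — fails.
(5) D + E = -10 + 5 = -5 — holds.
(6) values -10 <= 5 <= 7 — holds.
(7) max(7, 5, -6) = 7 — holds.
(8) C = -1 = -1 (first disjunct) — holds.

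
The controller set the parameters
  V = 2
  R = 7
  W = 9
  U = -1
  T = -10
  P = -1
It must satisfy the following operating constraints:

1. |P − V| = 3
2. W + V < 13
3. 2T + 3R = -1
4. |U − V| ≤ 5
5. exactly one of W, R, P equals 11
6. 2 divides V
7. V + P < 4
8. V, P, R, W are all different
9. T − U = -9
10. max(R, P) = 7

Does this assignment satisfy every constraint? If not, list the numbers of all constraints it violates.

Constraints 3 and 5 are violated.

1. |-1 − 2| = 3 — holds.
2. W + V = 9 + 2 = 11; 11 < 13 — holds.
3. 2T + 3R = 2(-10) + 3(7) = 1, not -1 — does not hold.
4. |-1 − 2| = 3; 3 ≤ 5 — holds.
5. W=9, R=7, P=-1; 0 of them equal 11, not exactly one — does not hold.
6. 2 / 2 = 1, so 2 divides 2 — holds.
7. V + P = 2 + (-1) = 1; 1 < 4 — holds.
8. values 2, -1, 7, 9 are pairwise distinct — holds.
9. T − U = -10 − (-1) = -9 — holds.
10. max(7, -1) = 7 — holds.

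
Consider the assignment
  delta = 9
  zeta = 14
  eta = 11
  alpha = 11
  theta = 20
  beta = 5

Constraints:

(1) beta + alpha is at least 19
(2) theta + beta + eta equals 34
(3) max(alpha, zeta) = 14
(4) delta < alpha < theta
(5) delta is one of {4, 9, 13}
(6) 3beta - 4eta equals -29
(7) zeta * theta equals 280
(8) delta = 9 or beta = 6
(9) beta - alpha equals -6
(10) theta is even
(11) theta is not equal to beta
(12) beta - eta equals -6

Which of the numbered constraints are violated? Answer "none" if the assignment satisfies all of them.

The assignment fails constraints 1, 2.

(1) beta + alpha = 5 + 11 = 16; 16 < 19, bound 19 not met — violated.
(2) theta + beta + eta = 20 + 5 + 11 = 36, not 34 — violated.
(3) max(11, 14) = 14 — satisfied.
(4) values 9 < 11 < 20 — satisfied.
(5) delta = 9 is in {4, 9, 13} — satisfied.
(6) 3beta - 4eta = 3(5) - 4(11) = -29 — satisfied.
(7) zeta * theta = 14 * 20 = 280 — satisfied.
(8) delta = 9 = 9 (first disjunct) — satisfied.
(9) beta - alpha = 5 - 11 = -6 — satisfied.
(10) theta = 20 is even — satisfied.
(11) theta = 20, beta = 5; distinct — satisfied.
(12) beta - eta = 5 - 11 = -6 — satisfied.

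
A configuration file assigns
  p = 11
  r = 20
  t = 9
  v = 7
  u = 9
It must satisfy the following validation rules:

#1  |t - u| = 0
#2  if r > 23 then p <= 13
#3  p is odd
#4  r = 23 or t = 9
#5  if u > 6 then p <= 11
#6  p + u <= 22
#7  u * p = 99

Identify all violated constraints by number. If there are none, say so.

#1 |9 - 9| = 0 — OK.
#2 r = 20, not > 23; antecedent false, conditional vacuously true — OK.
#3 p = 11 is odd — OK.
#4 r = 20 ≠ 23, but t = 9 = 9 (second disjunct) — OK.
#5 u = 9 > 6, so we need p ≤ 11; p = 11 ≤ 11 — OK.
#6 p + u = 11 + 9 = 20; 20 ≤ 22 — OK.
#7 u * p = 9 * 11 = 99 — OK.

The assignment satisfies every constraint.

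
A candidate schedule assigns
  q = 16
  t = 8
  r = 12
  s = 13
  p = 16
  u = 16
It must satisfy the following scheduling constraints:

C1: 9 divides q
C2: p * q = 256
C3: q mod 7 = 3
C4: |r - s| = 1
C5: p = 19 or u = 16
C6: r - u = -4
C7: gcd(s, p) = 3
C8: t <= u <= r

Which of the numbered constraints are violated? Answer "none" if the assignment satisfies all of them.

Constraints 1, 3, 7, and 8 are violated.

C1: 16 = 9*1 + 7, so 9 does not divide 16 — fails.
C2: p * q = 16 * 16 = 256 — holds.
C3: 16 mod 7 = 2, not 3 — fails.
C4: |12 - 13| = 1 — holds.
C5: p = 16 ≠ 19, but u = 16 = 16 (second disjunct) — holds.
C6: r - u = 12 - 16 = -4 — holds.
C7: gcd(13, 16) = 1, not 3 — fails.
C8: values 8, 16, 12; u = 16 is not <= r = 12 — fails.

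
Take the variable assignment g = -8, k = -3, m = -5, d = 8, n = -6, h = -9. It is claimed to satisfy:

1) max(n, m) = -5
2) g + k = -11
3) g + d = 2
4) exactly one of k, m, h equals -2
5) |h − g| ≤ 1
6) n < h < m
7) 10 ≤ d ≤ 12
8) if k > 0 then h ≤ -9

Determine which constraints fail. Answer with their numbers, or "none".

1) max(-6, -5) = -5 — holds.
2) g + k = -8 + (-3) = -11 — holds.
3) g + d = -8 + 8 = 0, not 2 — fails.
4) k=-3, m=-5, h=-9; 0 of them equal -2, not exactly one — fails.
5) |-9 − (-8)| = 1; 1 ≤ 1 — holds.
6) values -6, -9, -5; n = -6 is not < h = -9 — fails.
7) d = 8 is outside [10, 12] — fails.
8) k = -3, not > 0; antecedent false, conditional vacuously true — holds.

Constraints 3, 4, 6, and 7 do not hold.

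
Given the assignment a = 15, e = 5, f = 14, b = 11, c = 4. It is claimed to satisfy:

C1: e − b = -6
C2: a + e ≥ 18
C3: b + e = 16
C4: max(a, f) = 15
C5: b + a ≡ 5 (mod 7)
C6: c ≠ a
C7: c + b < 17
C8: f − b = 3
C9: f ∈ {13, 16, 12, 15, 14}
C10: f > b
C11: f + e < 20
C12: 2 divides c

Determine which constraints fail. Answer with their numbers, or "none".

All constraints are satisfied.

C1: e − b = 5 − 11 = -6 — OK.
C2: a + e = 15 + 5 = 20; 20 ≥ 18 — OK.
C3: b + e = 11 + 5 = 16 — OK.
C4: max(15, 14) = 15 — OK.
C5: b + a = 26; 26 mod 7 = 5 — OK.
C6: c = 4, a = 15; distinct — OK.
C7: c + b = 4 + 11 = 15; 15 < 17 — OK.
C8: f − b = 14 − 11 = 3 — OK.
C9: f = 14 is in {13, 16, 12, 15, 14} — OK.
C10: f = 14, b = 11; 14 > 11 — OK.
C11: f + e = 14 + 5 = 19; 19 < 20 — OK.
C12: 4 / 2 = 2, so 2 divides 4 — OK.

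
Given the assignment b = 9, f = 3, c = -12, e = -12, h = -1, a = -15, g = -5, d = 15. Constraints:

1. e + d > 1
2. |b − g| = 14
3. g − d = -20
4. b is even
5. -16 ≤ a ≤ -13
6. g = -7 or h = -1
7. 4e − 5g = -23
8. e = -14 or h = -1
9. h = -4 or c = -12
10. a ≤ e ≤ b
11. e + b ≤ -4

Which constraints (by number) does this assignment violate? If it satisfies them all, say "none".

No — constraints 4 and 11 are not satisfied.

1. e + d = -12 + 15 = 3; 3 > 1 — satisfied.
2. |9 − (-5)| = 14 — satisfied.
3. g − d = -5 − 15 = -20 — satisfied.
4. b = 9 is odd — violated.
5. a = -15 lies in [-16, -13] — satisfied.
6. g = -5 ≠ -7, but h = -1 = -1 (second disjunct) — satisfied.
7. 4e − 5g = 4(-12) − 5(-5) = -23 — satisfied.
8. e = -12 ≠ -14, but h = -1 = -1 (second disjunct) — satisfied.
9. h = -1 ≠ -4, but c = -12 = -12 (second disjunct) — satisfied.
10. values -15 ≤ -12 ≤ 9 — satisfied.
11. e + b = -12 + 9 = -3; -3 > -4, bound -4 not met — violated.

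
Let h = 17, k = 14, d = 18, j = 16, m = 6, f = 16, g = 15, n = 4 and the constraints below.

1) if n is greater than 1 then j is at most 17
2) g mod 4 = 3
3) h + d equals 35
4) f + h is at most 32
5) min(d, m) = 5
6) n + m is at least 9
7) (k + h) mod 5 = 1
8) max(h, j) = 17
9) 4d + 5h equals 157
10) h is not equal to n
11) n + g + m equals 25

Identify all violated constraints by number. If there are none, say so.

1) n = 4 > 1, so we need j ≤ 17; j = 16 ≤ 17 — holds.
2) 15 mod 4 = 3 — holds.
3) h + d = 17 + 18 = 35 — holds.
4) f + h = 16 + 17 = 33; 33 > 32, bound 32 not met — does not hold.
5) min(18, 6) = 6, not 5 — does not hold.
6) n + m = 4 + 6 = 10; 10 ≥ 9 — holds.
7) k + h = 31; 31 mod 5 = 1 — holds.
8) max(17, 16) = 17 — holds.
9) 4d + 5h = 4(18) + 5(17) = 157 — holds.
10) h = 17, n = 4; distinct — holds.
11) n + g + m = 4 + 15 + 6 = 25 — holds.

The assignment fails constraints 4 and 5.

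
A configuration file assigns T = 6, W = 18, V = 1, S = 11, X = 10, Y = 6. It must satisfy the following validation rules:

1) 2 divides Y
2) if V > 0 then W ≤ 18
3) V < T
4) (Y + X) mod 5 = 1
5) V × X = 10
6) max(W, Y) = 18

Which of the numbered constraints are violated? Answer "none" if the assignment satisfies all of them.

The assignment satisfies every constraint.

1) 6 / 2 = 3, so 2 divides 6 — satisfied.
2) V = 1 > 0, so we need W ≤ 18; W = 18 ≤ 18 — satisfied.
3) V = 1, T = 6; 1 < 6 — satisfied.
4) Y + X = 16; 16 mod 5 = 1 — satisfied.
5) V × X = 1 × 10 = 10 — satisfied.
6) max(18, 6) = 18 — satisfied.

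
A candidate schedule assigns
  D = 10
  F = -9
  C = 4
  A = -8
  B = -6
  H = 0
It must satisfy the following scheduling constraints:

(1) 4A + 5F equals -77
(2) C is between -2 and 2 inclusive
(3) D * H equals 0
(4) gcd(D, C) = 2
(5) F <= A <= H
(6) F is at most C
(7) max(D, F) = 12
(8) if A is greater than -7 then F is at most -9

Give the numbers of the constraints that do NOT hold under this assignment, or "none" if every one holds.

Violated: 2 and 7.

(1) 4A + 5F = 4(-8) + 5(-9) = -77 — holds.
(2) C = 4 is outside [-2, 2] — does not hold.
(3) D * H = 10 * 0 = 0 — holds.
(4) gcd(10, 4) = 2 — holds.
(5) values -9 <= -8 <= 0 — holds.
(6) F = -9, C = 4; -9 ≤ 4 — holds.
(7) max(10, -9) = 10, not 12 — does not hold.
(8) A = -8, not > -7; antecedent false, conditional vacuously true — holds.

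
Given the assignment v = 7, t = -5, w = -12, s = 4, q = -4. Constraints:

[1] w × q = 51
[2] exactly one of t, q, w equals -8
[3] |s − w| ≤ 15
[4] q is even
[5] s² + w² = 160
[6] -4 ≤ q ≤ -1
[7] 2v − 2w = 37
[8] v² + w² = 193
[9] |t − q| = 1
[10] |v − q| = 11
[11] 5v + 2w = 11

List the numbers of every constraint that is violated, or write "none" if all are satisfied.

[1] w × q = -12 × (-4) = 48, not 51  ✘
[2] t=-5, q=-4, w=-12; 0 of them equal -8, not exactly one  ✘
[3] |4 − (-12)| = 16; 16 > 15, exceeds bound 15  ✘
[4] q = -4 is even  ✔
[5] s² + w² = 4² + (-12)² = 16 + 144 = 160  ✔
[6] q = -4 lies in [-4, -1]  ✔
[7] 2v − 2w = 2(7) − 2(-12) = 38, not 37  ✘
[8] v² + w² = 7² + (-12)² = 49 + 144 = 193  ✔
[9] |-5 − (-4)| = 1  ✔
[10] |7 − (-4)| = 11  ✔
[11] 5v + 2w = 5(7) + 2(-12) = 11  ✔

Constraints 1, 2, 3, and 7 do not hold.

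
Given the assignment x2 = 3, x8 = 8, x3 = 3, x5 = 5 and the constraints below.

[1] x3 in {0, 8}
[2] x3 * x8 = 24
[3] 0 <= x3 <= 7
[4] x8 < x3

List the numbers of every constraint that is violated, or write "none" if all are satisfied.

[1] x3 = 3 is not in {0, 8} — violated.
[2] x3 * x8 = 3 * 8 = 24 — satisfied.
[3] x3 = 3 lies in [0, 7] — satisfied.
[4] x8 = 8, x3 = 3; 8 ≥ 3 (want <) — violated.

Constraints 1, 4 do not hold.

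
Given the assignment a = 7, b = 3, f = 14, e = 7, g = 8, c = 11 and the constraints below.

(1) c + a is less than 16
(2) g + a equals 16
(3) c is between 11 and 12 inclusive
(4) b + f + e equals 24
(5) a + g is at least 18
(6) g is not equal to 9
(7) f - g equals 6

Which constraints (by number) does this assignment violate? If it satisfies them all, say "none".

(1) c + a = 11 + 7 = 18; 18 ≥ 16, bound 16 not met  ✘
(2) g + a = 8 + 7 = 15, not 16  ✘
(3) c = 11 lies in [11, 12]  ✔
(4) b + f + e = 3 + 14 + 7 = 24  ✔
(5) a + g = 7 + 8 = 15; 15 < 18, bound 18 not met  ✘
(6) g = 8, and 8 ≠ 9  ✔
(7) f - g = 14 - 8 = 6  ✔

No — constraints 1, 2, and 5 are not satisfied.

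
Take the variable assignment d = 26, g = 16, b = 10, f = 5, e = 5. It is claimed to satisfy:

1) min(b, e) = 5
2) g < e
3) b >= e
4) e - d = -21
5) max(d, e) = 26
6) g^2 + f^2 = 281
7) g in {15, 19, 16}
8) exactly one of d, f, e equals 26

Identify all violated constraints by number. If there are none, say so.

1) min(10, 5) = 5 — satisfied.
2) g = 16, e = 5; 16 ≥ 5 (want <) — violated.
3) b = 10, e = 5; 10 ≥ 5 — satisfied.
4) e - d = 5 - 26 = -21 — satisfied.
5) max(26, 5) = 26 — satisfied.
6) g^2 + f^2 = 16^2 + 5^2 = 256 + 25 = 281 — satisfied.
7) g = 16 is in {15, 19, 16} — satisfied.
8) d=26, f=5, e=5; 1 of them equals 26 — satisfied.

No — constraint 2 is not satisfied.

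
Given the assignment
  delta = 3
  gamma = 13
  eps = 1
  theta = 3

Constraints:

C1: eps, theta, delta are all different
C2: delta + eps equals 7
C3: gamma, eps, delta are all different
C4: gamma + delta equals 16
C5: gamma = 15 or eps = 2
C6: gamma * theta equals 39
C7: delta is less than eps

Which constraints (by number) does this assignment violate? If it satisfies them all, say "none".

Constraints 1, 2, 5, 7 are violated.

C1: theta = delta = 3, not all different — violated.
C2: delta + eps = 3 + 1 = 4, not 7 — violated.
C3: values 13, 1, 3 are pairwise distinct — OK.
C4: gamma + delta = 13 + 3 = 16 — OK.
C5: gamma = 13 ≠ 15 and eps = 1 ≠ 2; both disjuncts false — violated.
C6: gamma * theta = 13 * 3 = 39 — OK.
C7: delta = 3, eps = 1; 3 ≥ 1 (want <) — violated.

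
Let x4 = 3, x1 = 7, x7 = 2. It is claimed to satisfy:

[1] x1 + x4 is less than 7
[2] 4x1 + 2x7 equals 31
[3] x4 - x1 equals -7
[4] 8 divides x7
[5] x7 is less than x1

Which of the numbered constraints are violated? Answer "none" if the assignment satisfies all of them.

[1] x1 + x4 = 7 + 3 = 10; 10 ≥ 7, bound 7 not met — fails.
[2] 4x1 + 2x7 = 4(7) + 2(2) = 32, not 31 — fails.
[3] x4 - x1 = 3 - 7 = -4, not -7 — fails.
[4] 2 = 8*0 + 2, so 8 does not divide 2 — fails.
[5] x7 = 2, x1 = 7; 2 < 7 — holds.

No — constraints 1, 2, 3, 4 are not satisfied.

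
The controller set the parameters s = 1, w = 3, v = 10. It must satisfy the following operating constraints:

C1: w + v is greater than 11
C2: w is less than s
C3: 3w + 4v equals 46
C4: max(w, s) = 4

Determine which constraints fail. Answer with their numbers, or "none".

Violated: 2, 3, and 4.

C1: w + v = 3 + 10 = 13; 13 > 11 — holds.
C2: w = 3, s = 1; 3 ≥ 1 (want <) — fails.
C3: 3w + 4v = 3(3) + 4(10) = 49, not 46 — fails.
C4: max(3, 1) = 3, not 4 — fails.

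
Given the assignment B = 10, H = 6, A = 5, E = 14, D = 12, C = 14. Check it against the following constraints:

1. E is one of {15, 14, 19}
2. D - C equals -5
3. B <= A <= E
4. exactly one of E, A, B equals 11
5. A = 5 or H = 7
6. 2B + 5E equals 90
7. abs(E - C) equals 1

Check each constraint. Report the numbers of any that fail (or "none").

Violated: 2, 3, 4, and 7.

1. E = 14 is in {15, 14, 19}  true
2. D - C = 12 - 14 = -2, not -5  false
3. values 10, 5, 14; B = 10 is not <= A = 5  false
4. E=14, A=5, B=10; 0 of them equal 11, not exactly one  false
5. A = 5 = 5 (first disjunct)  true
6. 2B + 5E = 2(10) + 5(14) = 90  true
7. abs(14 - 14) = 0, not 1  false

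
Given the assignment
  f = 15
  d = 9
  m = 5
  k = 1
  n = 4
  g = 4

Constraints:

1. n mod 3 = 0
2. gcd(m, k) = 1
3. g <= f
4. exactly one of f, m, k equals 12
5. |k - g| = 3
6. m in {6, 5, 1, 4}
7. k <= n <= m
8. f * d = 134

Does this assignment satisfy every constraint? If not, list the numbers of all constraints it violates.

Constraints 1, 4, 8 are violated.

1. 4 mod 3 = 1, not 0 — does not hold.
2. gcd(5, 1) = 1 — holds.
3. g = 4, f = 15; 4 ≤ 15 — holds.
4. f=15, m=5, k=1; 0 of them equal 12, not exactly one — does not hold.
5. |1 - 4| = 3 — holds.
6. m = 5 is in {6, 5, 1, 4} — holds.
7. values 1 <= 4 <= 5 — holds.
8. f * d = 15 * 9 = 135, not 134 — does not hold.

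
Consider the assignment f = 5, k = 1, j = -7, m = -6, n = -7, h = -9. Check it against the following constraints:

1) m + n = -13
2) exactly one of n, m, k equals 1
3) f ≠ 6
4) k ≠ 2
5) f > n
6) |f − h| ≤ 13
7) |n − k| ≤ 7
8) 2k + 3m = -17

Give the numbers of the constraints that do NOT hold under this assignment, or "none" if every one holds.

1) m + n = -6 + (-7) = -13  OK
2) n=-7, m=-6, k=1; 1 of them equals 1  OK
3) f = 5, and 5 ≠ 6  OK
4) k = 1, and 1 ≠ 2  OK
5) f = 5, n = -7; 5 > -7  OK
6) |5 − (-9)| = 14; 14 > 13, exceeds bound 13  FAIL
7) |-7 − 1| = 8; 8 > 7, exceeds bound 7  FAIL
8) 2k + 3m = 2(1) + 3(-6) = -16, not -17  FAIL

No — constraints 6, 7, 8 are not satisfied.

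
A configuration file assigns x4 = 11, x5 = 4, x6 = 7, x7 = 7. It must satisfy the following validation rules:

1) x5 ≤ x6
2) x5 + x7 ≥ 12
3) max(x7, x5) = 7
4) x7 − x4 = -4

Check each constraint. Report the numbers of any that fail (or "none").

Violated: 2.

1) x5 = 4, x6 = 7; 4 ≤ 7  ✔
2) x5 + x7 = 4 + 7 = 11; 11 < 12, bound 12 not met  ✘
3) max(7, 4) = 7  ✔
4) x7 − x4 = 7 − 11 = -4  ✔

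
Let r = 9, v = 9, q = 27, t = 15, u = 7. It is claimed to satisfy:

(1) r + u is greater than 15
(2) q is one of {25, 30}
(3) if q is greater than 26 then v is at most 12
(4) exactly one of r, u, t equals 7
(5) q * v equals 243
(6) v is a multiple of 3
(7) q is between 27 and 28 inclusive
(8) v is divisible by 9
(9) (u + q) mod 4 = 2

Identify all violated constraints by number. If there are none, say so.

(1) r + u = 9 + 7 = 16; 16 > 15 — satisfied.
(2) q = 27 is not in {25, 30} — violated.
(3) q = 27 > 26, so we need v ≤ 12; v = 9 ≤ 12 — satisfied.
(4) r=9, u=7, t=15; 1 of them equals 7 — satisfied.
(5) q * v = 27 * 9 = 243 — satisfied.
(6) 9 / 3 = 3, so 3 divides 9 — satisfied.
(7) q = 27 lies in [27, 28] — satisfied.
(8) 9 / 9 = 1, so 9 divides 9 — satisfied.
(9) u + q = 34; 34 mod 4 = 2 — satisfied.

The assignment fails constraint 2.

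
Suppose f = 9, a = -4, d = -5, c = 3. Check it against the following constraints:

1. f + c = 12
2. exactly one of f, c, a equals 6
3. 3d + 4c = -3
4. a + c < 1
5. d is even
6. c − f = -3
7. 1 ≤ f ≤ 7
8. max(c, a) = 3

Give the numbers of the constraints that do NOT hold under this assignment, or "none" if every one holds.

1. f + c = 9 + 3 = 12  ✔
2. f=9, c=3, a=-4; 0 of them equal 6, not exactly one  ✘
3. 3d + 4c = 3(-5) + 4(3) = -3  ✔
4. a + c = -4 + 3 = -1; -1 < 1  ✔
5. d = -5 is odd  ✘
6. c − f = 3 − 9 = -6, not -3  ✘
7. f = 9 is outside [1, 7]  ✘
8. max(3, -4) = 3  ✔

Violated: 2, 5, 6, 7.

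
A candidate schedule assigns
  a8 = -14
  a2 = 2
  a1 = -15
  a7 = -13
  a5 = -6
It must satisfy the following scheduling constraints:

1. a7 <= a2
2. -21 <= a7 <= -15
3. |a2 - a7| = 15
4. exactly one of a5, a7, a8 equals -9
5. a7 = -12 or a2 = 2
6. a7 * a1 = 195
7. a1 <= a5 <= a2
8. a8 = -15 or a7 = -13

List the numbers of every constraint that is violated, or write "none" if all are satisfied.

1. a7 = -13, a2 = 2; -13 ≤ 2 — holds.
2. a7 = -13 is outside [-21, -15] — fails.
3. |2 - (-13)| = 15 — holds.
4. a5=-6, a7=-13, a8=-14; 0 of them equal -9, not exactly one — fails.
5. a7 = -13 ≠ -12, but a2 = 2 = 2 (second disjunct) — holds.
6. a7 * a1 = -13 * (-15) = 195 — holds.
7. values -15 <= -6 <= 2 — holds.
8. a8 = -14 ≠ -15, but a7 = -13 = -13 (second disjunct) — holds.

Violated: 2, 4.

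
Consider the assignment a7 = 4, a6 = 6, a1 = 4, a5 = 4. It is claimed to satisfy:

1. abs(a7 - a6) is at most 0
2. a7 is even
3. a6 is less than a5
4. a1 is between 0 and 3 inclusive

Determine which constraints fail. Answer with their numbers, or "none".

The assignment fails constraints 1, 3, 4.

1. abs(4 - 6) = 2; 2 > 0, exceeds bound 0 — violated.
2. a7 = 4 is even — OK.
3. a6 = 6, a5 = 4; 6 ≥ 4 (want <) — violated.
4. a1 = 4 is outside [0, 3] — violated.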